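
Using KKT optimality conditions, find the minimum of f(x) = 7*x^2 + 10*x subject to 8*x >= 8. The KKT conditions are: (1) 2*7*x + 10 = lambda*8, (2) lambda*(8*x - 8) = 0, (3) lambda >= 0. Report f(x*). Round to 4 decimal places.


Step 1: Try lambda = 0 (constraint inactive).
x_unc = -10/(2*7) = -0.7143
Check: 8*-0.7143 = -5.7144 < 8 -- violated!
Step 2: Constraint must be active: 8*x = 8
x* = 8/8 = 1.0
lambda = (2*7*1.0 + 10)/8 = 3.0
Step 3: Compute optimal value.
f(x*) = 7*1.0^2 + 10*1.0 = 17.0


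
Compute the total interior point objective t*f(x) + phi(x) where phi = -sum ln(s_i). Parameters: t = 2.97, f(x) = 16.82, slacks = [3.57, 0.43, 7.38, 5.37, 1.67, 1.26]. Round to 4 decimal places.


Step 1: Compute log-barrier.
ln values: [1.2726, -0.844, 1.9988, 1.6808, 0.5128, 0.2311]
phi = -(1.2726 - 0.844 + 1.9988 + 1.6808 + 0.5128 + 0.2311) = -4.8521
Step 2: Compute augmented objective.
t*f(x) = 2.97*16.82 = 49.9554
Total = 49.9554 - 4.8521 = 45.1033


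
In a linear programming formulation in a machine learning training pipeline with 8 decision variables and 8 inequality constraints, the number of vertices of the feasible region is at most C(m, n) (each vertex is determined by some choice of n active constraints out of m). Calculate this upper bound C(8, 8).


Each vertex corresponds to some choice of n active constraints out of m, so the number of vertices is at most C(m, n) = m! / (n!(m-n)!).
m = 8, n = 8
Numerator: 8 * 7 * 6 * 5 * 4 * 3 * 2 * 1
Denominator: 8! = 40320
C(8, 8) = 1


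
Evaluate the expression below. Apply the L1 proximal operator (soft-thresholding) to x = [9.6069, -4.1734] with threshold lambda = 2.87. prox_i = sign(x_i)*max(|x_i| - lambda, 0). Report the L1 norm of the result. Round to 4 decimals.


Soft-thresholding with lambda = 2.87:
prox(9.6069) = sign(9.6069)*max(|9.6069| - 2.87, 0) = 6.7369
prox(-4.1734) = sign(-4.1734)*max(|-4.1734| - 2.87, 0) = -1.3034
prox(x) = [6.7369, -1.3034]
||prox(x)||_1 = 6.7369 + 1.3034 = 8.0403


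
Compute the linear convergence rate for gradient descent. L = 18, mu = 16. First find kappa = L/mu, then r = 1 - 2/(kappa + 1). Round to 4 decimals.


Step 1: Compute the condition number.
kappa = L/mu = 18/16 = 1.125
Step 2: Compute the convergence rate.
r = 1 - 2/(kappa + 1) = 1 - 2*mu/(L + mu) = (L - mu)/(L + mu) = 2/34 = 0.0588


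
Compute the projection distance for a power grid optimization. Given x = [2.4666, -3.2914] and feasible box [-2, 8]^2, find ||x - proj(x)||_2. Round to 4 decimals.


Project each component onto [-2, 8].
clip(2.4666) = 2.4666, clip(-3.2914) = -2.0
Projection = [2.4666, -2.0]
Squared diffs: [0.0, 1.6677]
Distance = sqrt(1.6677) = 1.2914


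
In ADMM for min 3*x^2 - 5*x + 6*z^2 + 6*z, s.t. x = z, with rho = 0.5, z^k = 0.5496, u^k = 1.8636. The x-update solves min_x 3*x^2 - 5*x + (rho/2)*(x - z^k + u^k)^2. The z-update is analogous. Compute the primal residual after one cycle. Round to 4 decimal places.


ADMM iteration with rho = 0.5, z^k = 0.5496, u^k = 1.8636
Step 1: x-update.
Minimize 3*x^2 - 5*x + (0.5/2)*(x - 0.5496 + 1.8636)^2
FOC: (2*3 + 0.5)*x = 5 + 0.5*(0.5496 - 1.8636)
x^{k+1} = 0.6682
Step 2: z-update.
Minimize 6*z^2 + 6*z + (0.5/2)*(0.6682 - z + 1.8636)^2
FOC: (2*6 + 0.5)*z = -6 + 0.5*(0.6682 + 1.8636)
z^{k+1} = -0.3787
Step 3: u-update.
u^{k+1} = 1.8636 + 0.6682 + 0.3787 = 2.9105
Step 4: Primal residual = |0.6682 + 0.3787| = 1.0469


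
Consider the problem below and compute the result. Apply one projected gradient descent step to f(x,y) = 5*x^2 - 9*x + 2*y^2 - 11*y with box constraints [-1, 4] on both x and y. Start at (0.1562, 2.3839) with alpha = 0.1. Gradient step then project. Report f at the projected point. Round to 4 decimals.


Step 1: Compute gradient at (0.1562, 2.3839).
grad_x = 2*5*0.1562 - 9 = -7.438
grad_y = 2*2*2.3839 - 11 = -1.4644
Step 2: Gradient step.
x_raw = 0.1562 - 0.1*-7.438 = 0.9
y_raw = 2.3839 - 0.1*-1.4644 = 2.5303
Step 3: Project onto [-1, 4].
x_proj = clip(0.9) = 0.9
y_proj = clip(2.5303) = 2.5303
Step 4: Evaluate f.
f(0.9, 2.5303) = -19.0785


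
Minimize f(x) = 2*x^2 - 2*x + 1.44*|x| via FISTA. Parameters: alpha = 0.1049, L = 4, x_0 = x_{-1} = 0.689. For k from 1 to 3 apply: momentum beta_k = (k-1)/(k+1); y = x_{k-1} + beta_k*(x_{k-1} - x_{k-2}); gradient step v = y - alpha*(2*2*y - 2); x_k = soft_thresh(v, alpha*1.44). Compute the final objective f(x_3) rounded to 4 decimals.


FISTA on f(x) = 2*x^2 - 2*x + 1.44*|x|
L = 4, alpha = 0.1049
Iteration 1: beta = 0.0, y = 0.689 + 0.0*(0.689 - 0.689) = 0.689
  grad(y) = 0.756, v = y - alpha*grad = 0.6097
  prox(v) = soft_thresh(0.6097, 0.1511) = 0.4586
Iteration 2: beta = 0.3333, y = 0.4586 + 0.3333*(0.4586 - 0.689) = 0.3819
  grad(y) = -0.4726, v = y - alpha*grad = 0.4314
  prox(v) = soft_thresh(0.4314, 0.1511) = 0.2804
Iteration 3: beta = 0.5, y = 0.2804 + 0.5*(0.2804 - 0.4586) = 0.1912
  grad(y) = -1.2351, v = y - alpha*grad = 0.3208
  prox(v) = soft_thresh(0.3208, 0.1511) = 0.1697
f(x_3) = 2*0.1697^2 - 2*0.1697 + 1.44*|0.1697| = -0.0374


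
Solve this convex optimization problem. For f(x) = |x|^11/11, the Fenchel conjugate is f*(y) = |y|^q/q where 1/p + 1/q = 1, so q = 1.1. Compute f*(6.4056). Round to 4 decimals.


The conjugate exponent q satisfies 1/p + 1/q = 1.
p = 11, so q = 11/(11 - 1) = 1.1
|y|^q = 6.4056^1.1 = 7.7129
f*(6.4056) = 7.7129 / 1.1 = 7.0117


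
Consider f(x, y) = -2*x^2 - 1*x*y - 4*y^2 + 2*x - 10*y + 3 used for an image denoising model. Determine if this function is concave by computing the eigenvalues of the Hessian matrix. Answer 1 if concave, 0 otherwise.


The Hessian of f(x,y) = -2*x^2 - 1*x*y - 4*y^2 + 2*x - 10*y + 3 is:
H = [[-4, -1], [-1, -8]]
Trace = -4 - 8 = -12
Determinant = -4*-8 - (-1)^2 = 31
Discriminant = (-12)^2 - 4*31 = 20.0
Eigenvalues: lambda_1 = -8.2361, lambda_2 = -3.7639
The function is concave.

1


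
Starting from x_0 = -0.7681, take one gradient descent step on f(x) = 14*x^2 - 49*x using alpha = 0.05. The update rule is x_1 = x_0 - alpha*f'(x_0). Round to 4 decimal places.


We compute the gradient at x_0 and apply the update.
f'(x) = 28*x - 49
f'(-0.7681) = 28*-0.7681 - 49 = -70.5068
x_1 = -0.7681 - 0.05*-70.5068 = 2.7572


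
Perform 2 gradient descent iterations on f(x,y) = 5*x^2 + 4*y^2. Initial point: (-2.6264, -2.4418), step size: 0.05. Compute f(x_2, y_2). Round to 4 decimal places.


Gradient descent on f(x,y) = 5*x^2 + 4*y^2.
Starting point: (-2.6264, -2.4418), alpha = 0.05
Step 1: grad_x = 2*5*-2.6264 = -26.264, grad_y = 2*4*-2.4418 = -19.5344
  x_1 = -2.6264 - 0.05*-26.264 = -1.3132
  y_1 = -2.4418 - 0.05*-19.5344 = -1.4651
Step 2: grad_x = 2*5*-1.3132 = -13.132, grad_y = 2*4*-1.4651 = -11.7206
  x_2 = -1.3132 - 0.05*-13.132 = -0.6566
  y_2 = -1.4651 - 0.05*-11.7206 = -0.879
f(-0.6566, -0.879) = 5*(-0.6566)^2 + 4*(-0.879)^2 = 5.2465


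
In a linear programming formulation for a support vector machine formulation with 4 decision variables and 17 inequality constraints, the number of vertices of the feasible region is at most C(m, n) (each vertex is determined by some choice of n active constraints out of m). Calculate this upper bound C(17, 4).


Each vertex corresponds to some choice of n active constraints out of m, so the number of vertices is at most C(m, n) = m! / (n!(m-n)!).
m = 17, n = 4
Numerator: 17 * 16 * 15 * 14
Denominator: 4! = 24
C(17, 4) = 2380


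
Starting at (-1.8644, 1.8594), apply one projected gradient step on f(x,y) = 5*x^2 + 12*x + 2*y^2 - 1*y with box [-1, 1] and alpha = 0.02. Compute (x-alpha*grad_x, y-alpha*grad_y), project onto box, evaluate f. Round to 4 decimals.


Step 1: Compute gradient at (-1.8644, 1.8594).
grad_x = 2*5*-1.8644 + 12 = -6.644
grad_y = 2*2*1.8594 - 1 = 6.4376
Step 2: Gradient step.
x_raw = -1.8644 - 0.02*-6.644 = -1.7315
y_raw = 1.8594 - 0.02*6.4376 = 1.7306
Step 3: Project onto [-1, 1].
x_proj = clip(-1.7315) = -1.0
y_proj = clip(1.7306) = 1.0
Step 4: Evaluate f.
f(-1.0, 1.0) = -6.0


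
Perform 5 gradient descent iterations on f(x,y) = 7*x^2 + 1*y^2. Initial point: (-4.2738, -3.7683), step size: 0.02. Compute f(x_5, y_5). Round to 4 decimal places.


Gradient descent on f(x,y) = 7*x^2 + 1*y^2.
Starting point: (-4.2738, -3.7683), alpha = 0.02
Step 1: grad_x = 2*7*-4.2738 = -59.8332, grad_y = 2*1*-3.7683 = -7.5366
  x_1 = -4.2738 - 0.02*-59.8332 = -3.0771
  y_1 = -3.7683 - 0.02*-7.5366 = -3.6176
Step 2: grad_x = 2*7*-3.0771 = -43.0799, grad_y = 2*1*-3.6176 = -7.2351
  x_2 = -3.0771 - 0.02*-43.0799 = -2.2155
  y_2 = -3.6176 - 0.02*-7.2351 = -3.4729
Step 3: grad_x = 2*7*-2.2155 = -31.0175, grad_y = 2*1*-3.4729 = -6.9457
  x_3 = -2.2155 - 0.02*-31.0175 = -1.5952
  y_3 = -3.4729 - 0.02*-6.9457 = -3.334
Step 4: grad_x = 2*7*-1.5952 = -22.3326, grad_y = 2*1*-3.334 = -6.6679
  x_4 = -1.5952 - 0.02*-22.3326 = -1.1485
  y_4 = -3.334 - 0.02*-6.6679 = -3.2006
Step 5: grad_x = 2*7*-1.1485 = -16.0795, grad_y = 2*1*-3.2006 = -6.4012
  x_5 = -1.1485 - 0.02*-16.0795 = -0.8269
  y_5 = -3.2006 - 0.02*-6.4012 = -3.0726
f(-0.8269, -3.0726) = 7*(-0.8269)^2 + 1*(-3.0726)^2 = 14.2275


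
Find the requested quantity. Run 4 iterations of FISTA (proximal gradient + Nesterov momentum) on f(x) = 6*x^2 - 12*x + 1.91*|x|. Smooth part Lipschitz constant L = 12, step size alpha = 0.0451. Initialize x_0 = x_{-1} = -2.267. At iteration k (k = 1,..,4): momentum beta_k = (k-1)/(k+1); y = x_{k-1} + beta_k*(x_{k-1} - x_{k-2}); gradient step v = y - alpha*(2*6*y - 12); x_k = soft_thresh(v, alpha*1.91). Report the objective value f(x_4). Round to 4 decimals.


FISTA on f(x) = 6*x^2 - 12*x + 1.91*|x|
L = 12, alpha = 0.0451
Iteration 1: beta = 0.0, y = -2.267 + 0.0*(-2.267 + 2.267) = -2.267
  grad(y) = -39.204, v = y - alpha*grad = -0.4989
  prox(v) = soft_thresh(-0.4989, 0.0861) = -0.4128
Iteration 2: beta = 0.3333, y = -0.4128 + 0.3333*(-0.4128 + 2.267) = 0.2053
  grad(y) = -9.5361, v = y - alpha*grad = 0.6354
  prox(v) = soft_thresh(0.6354, 0.0861) = 0.5493
Iteration 3: beta = 0.5, y = 0.5493 + 0.5*(0.5493 + 0.4128) = 1.0303
  grad(y) = 0.3632, v = y - alpha*grad = 1.0139
  prox(v) = soft_thresh(1.0139, 0.0861) = 0.9277
Iteration 4: beta = 0.6, y = 0.9277 + 0.6*(0.9277 - 0.5493) = 1.1548
  grad(y) = 1.8581, v = y - alpha*grad = 1.071
  prox(v) = soft_thresh(1.071, 0.0861) = 0.9849
f(x_4) = 6*0.9849^2 - 12*0.9849 + 1.91*|0.9849| = -4.1175


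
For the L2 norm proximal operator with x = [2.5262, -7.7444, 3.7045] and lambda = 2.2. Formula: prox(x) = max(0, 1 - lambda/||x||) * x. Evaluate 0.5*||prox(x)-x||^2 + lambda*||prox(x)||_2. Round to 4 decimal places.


Step 1: Compute ||x||.
||x|| = 8.9488
Step 2: Compute scaling factor.
scale = max(0, 1 - 2.2/8.9488) = 0.7542
Step 3: prox(x) = [1.9052, -5.8405, 2.7938]
||prox(x)|| = 6.7488
Step 4: Proximal objective.
0.5*||prox-x||^2 = 2.42
lambda*||prox|| = 14.8474
Total = 17.2673


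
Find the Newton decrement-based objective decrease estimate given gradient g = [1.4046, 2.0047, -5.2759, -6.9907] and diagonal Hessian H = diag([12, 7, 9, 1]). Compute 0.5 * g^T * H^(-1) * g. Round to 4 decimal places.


Step 1: H is diagonal, so H^(-1) * g = [0.1171, 0.2864, -0.5862, -6.9907].
Step 2: g^T H^(-1) g = sum_i g_i^2 / H_ii
  = (1.4046)^2/12 + (2.0047)^2/7 + (-5.2759)^2/9 + (-6.9907)^2/1
  = 0.1644 + 0.5741 + 3.0928 + 48.8699 = 52.7012
Step 3: Objective decrease = 0.5 * g^T H^(-1) g = 26.3506


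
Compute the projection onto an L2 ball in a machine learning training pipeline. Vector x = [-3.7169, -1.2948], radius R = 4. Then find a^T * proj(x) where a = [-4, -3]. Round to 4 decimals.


Step 1: Compute ||x|| (intermediates to 6 decimals).
||x|| = sqrt((-3.7169)^2 + (-1.2948)^2) = 3.935969
Step 2: Project.
Since ||x|| <= R, proj = x (no scaling needed).
proj(x) = [-3.7169, -1.2948]
Step 3: Dot product.
a^T * proj(x) = -4*(-3.7169) - 3*(-1.2948) = 18.752


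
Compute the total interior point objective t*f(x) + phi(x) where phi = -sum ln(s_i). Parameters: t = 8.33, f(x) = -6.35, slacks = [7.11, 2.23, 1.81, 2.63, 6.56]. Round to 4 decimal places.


Step 1: Compute log-barrier.
ln values: [1.9615, 0.802, 0.5933, 0.967, 1.881]
phi = -(1.9615 + 0.802 + 0.5933 + 0.967 + 1.881) = -6.2048
Step 2: Compute augmented objective.
t*f(x) = 8.33*-6.35 = -52.8955
Total = -52.8955 - 6.2048 = -59.1003


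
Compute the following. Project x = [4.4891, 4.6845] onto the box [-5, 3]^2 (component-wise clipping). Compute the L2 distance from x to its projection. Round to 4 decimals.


Project each component onto [-5, 3].
clip(4.4891) = 3.0, clip(4.6845) = 3.0
Projection = [3.0, 3.0]
Squared diffs: [2.2174, 2.8375]
Distance = sqrt(5.0549) = 2.2483


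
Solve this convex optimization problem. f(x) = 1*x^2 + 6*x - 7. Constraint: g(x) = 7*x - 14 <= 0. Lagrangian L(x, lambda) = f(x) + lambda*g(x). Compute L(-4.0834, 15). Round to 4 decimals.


Step 1: Evaluate f(x).
f(-4.0834) = 1*(-4.0834)^2 + 6*(-4.0834) - 7 = -14.8262
Step 2: Evaluate g(x).
g(-4.0834) = 7*-4.0834 - 14 = -42.5838
Step 3: Compute Lagrangian.
L = -14.8262 + 15*-42.5838 = -653.5832


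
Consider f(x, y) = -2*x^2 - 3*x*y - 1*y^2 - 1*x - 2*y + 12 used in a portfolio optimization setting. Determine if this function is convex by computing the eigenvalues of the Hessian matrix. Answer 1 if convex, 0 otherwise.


The Hessian of f(x,y) = -2*x^2 - 3*x*y - 1*y^2 - 1*x - 2*y + 12 is:
H = [[-4, -3], [-3, -2]]
Trace = -4 - 2 = -6
Determinant = -4*-2 - (-3)^2 = -1
Discriminant = (-6)^2 - 4*-1 = 40.0
Eigenvalues: lambda_1 = -6.1623, lambda_2 = 0.1623
The function is not convex.

0


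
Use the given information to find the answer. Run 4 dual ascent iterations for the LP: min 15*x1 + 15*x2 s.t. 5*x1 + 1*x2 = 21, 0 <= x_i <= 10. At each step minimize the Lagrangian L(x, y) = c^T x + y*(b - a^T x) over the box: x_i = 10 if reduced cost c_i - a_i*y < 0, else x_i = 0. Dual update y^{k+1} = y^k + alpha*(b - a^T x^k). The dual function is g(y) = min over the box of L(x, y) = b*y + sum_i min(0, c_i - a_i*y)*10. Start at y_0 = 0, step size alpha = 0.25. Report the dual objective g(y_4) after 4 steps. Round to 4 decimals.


Dual ascent for LP: min 15*x1 + 15*x2, 5*x1 + 1*x2 = 21, 0 <= x_i <= 10
Step 1: y^k = 0.0, reduced costs: (15.0, 15.0)
  x^k = (0.0, 0.0), subgradient = b - a^T x = 21.0
  y^{k+1} = 0.0 + 0.25*21.0 = 5.25
Step 2: y^k = 5.25, reduced costs: (-11.25, 9.75)
  x^k = (10.0, 0.0), subgradient = b - a^T x = -29.0
  y^{k+1} = 5.25 + 0.25*-29.0 = -2.0
Step 3: y^k = -2.0, reduced costs: (25.0, 17.0)
  x^k = (0.0, 0.0), subgradient = b - a^T x = 21.0
  y^{k+1} = -2.0 + 0.25*21.0 = 3.25
Step 4: y^k = 3.25, reduced costs: (-1.25, 11.75)
  x^k = (10.0, 0.0), subgradient = b - a^T x = -29.0
  y^{k+1} = 3.25 + 0.25*-29.0 = -4.0
Dual objective at y_4 = -4.0: reduced costs (35.0, 19.0), box minimizer x = (0.0, 0.0)
g(y_4) = b*y + (c1 - a1*y)*x1 + (c2 - a2*y)*x2 = 21*(-4.0) + 35.0*0.0 + 19.0*0.0 = -84.0 + 0.0 + 0.0 = -84.0


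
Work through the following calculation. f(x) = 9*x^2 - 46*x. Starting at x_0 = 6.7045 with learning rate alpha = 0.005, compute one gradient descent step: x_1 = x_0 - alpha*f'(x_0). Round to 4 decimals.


We compute the gradient at x_0 and apply the update.
f'(x) = 18*x - 46
f'(6.7045) = 18*6.7045 - 46 = 74.681
x_1 = 6.7045 - 0.005*74.681 = 6.3311


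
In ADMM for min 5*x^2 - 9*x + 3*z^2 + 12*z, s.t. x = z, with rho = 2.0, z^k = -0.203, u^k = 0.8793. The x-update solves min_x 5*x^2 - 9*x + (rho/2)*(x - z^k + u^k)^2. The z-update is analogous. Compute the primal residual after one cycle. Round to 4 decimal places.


ADMM iteration with rho = 2.0, z^k = -0.203, u^k = 0.8793
Step 1: x-update.
Minimize 5*x^2 - 9*x + (2.0/2)*(x + 0.203 + 0.8793)^2
FOC: (2*5 + 2.0)*x = 9 + 2.0*(-0.203 - 0.8793)
x^{k+1} = 0.5696
Step 2: z-update.
Minimize 3*z^2 + 12*z + (2.0/2)*(0.5696 - z + 0.8793)^2
FOC: (2*3 + 2.0)*z = -12 + 2.0*(0.5696 + 0.8793)
z^{k+1} = -1.1378
Step 3: u-update.
u^{k+1} = 0.8793 + 0.5696 + 1.1378 = 2.5867
Step 4: Primal residual = |0.5696 + 1.1378| = 1.7074


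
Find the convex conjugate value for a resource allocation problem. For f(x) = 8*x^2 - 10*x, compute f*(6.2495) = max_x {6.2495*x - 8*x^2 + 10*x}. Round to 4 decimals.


f*(y) = sup_x {y*x - a*x^2 - b*x} = sup_x {(y-b)*x - a*x^2}
FOC: (y - b) - 2a*x = 0 => x* = (y - b)/(2a)
x* = (6.2495 + 10)/(2*8) = 1.0156
f*(6.2495) = (y-b)^2/(4a) = (6.2495 + 10)^2/(4*8)
= 264.0463/32 = 8.2514


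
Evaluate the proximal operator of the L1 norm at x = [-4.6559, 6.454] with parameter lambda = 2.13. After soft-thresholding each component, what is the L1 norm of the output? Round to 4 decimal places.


Soft-thresholding with lambda = 2.13:
prox(-4.6559) = sign(-4.6559)*max(|-4.6559| - 2.13, 0) = -2.5259
prox(6.454) = sign(6.454)*max(|6.454| - 2.13, 0) = 4.324
prox(x) = [-2.5259, 4.324]
||prox(x)||_1 = 2.5259 + 4.324 = 6.8499


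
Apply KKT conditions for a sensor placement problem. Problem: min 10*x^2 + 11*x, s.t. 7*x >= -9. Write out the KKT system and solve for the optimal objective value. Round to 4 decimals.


Step 1: Try lambda = 0 (constraint inactive).
Stationarity: 2*10*x + 11 = 0
x* = -11/(2*10) = -0.55
Check constraint: 7*-0.55 = -3.85 >= -9 -- satisfied.
Step 2: Compute optimal value.
f(x*) = 10*(-0.55)^2 + 11*(-0.55) = -3.025


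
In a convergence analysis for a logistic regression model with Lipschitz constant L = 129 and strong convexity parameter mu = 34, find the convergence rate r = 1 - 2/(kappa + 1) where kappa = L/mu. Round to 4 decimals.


Step 1: Compute the condition number.
kappa = L/mu = 129/34 = 3.7941
Step 2: Compute the convergence rate.
r = 1 - 2/(kappa + 1) = 1 - 2*mu/(L + mu) = (L - mu)/(L + mu) = 95/163 = 0.5828


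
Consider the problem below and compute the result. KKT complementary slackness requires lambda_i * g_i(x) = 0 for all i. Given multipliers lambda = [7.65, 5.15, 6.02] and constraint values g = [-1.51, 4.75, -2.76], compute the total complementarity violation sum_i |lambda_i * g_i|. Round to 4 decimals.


KKT complementary slackness check:
lambda_1 * g_1 = 7.65 * -1.51 = -11.5515
lambda_2 * g_2 = 5.15 * 4.75 = 24.4625
lambda_3 * g_3 = 6.02 * -2.76 = -16.6152
Total violation = 11.5515 + 24.4625 + 16.6152 = 52.6292


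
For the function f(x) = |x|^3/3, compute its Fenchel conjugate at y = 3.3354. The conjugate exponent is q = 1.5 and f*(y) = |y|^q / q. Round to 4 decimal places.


The conjugate exponent q satisfies 1/p + 1/q = 1.
p = 3, so q = 3/(3 - 1) = 1.5
|y|^q = 3.3354^1.5 = 6.0915
f*(3.3354) = 6.0915 / 1.5 = 4.061


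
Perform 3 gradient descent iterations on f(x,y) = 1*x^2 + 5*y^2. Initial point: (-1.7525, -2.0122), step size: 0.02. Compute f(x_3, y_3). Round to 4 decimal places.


Gradient descent on f(x,y) = 1*x^2 + 5*y^2.
Starting point: (-1.7525, -2.0122), alpha = 0.02
Step 1: grad_x = 2*1*-1.7525 = -3.505, grad_y = 2*5*-2.0122 = -20.122
  x_1 = -1.7525 - 0.02*-3.505 = -1.6824
  y_1 = -2.0122 - 0.02*-20.122 = -1.6098
Step 2: grad_x = 2*1*-1.6824 = -3.3648, grad_y = 2*5*-1.6098 = -16.0976
  x_2 = -1.6824 - 0.02*-3.3648 = -1.6151
  y_2 = -1.6098 - 0.02*-16.0976 = -1.2878
Step 3: grad_x = 2*1*-1.6151 = -3.2302, grad_y = 2*5*-1.2878 = -12.8781
  x_3 = -1.6151 - 0.02*-3.2302 = -1.5505
  y_3 = -1.2878 - 0.02*-12.8781 = -1.0302
f(-1.5505, -1.0302) = 1*(-1.5505)^2 + 5*(-1.0302)^2 = 7.7111


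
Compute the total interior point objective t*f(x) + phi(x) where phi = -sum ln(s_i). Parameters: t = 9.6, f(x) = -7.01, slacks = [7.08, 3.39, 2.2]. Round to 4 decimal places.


Step 1: Compute log-barrier.
ln values: [1.9573, 1.2208, 0.7885]
phi = -(1.9573 + 1.2208 + 0.7885) = -3.9666
Step 2: Compute augmented objective.
t*f(x) = 9.6*-7.01 = -67.296
Total = -67.296 - 3.9666 = -71.2626


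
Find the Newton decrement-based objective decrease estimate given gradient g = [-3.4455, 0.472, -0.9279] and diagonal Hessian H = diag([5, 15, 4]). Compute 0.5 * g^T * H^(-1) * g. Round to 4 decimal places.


Step 1: H is diagonal, so H^(-1) * g = [-0.6891, 0.0315, -0.232].
Step 2: g^T H^(-1) g = sum_i g_i^2 / H_ii
  = (-3.4455)^2/5 + (0.472)^2/15 + (-0.9279)^2/4
  = 2.3743 + 0.0149 + 0.2152 = 2.6044
Step 3: Objective decrease = 0.5 * g^T H^(-1) g = 1.3022


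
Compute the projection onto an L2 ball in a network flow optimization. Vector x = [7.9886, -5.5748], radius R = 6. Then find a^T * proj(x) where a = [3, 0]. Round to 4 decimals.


Step 1: Compute ||x|| (intermediates to 6 decimals).
||x|| = sqrt(7.9886^2 + (-5.5748)^2) = 9.741464
Step 2: Project.
Since ||x|| > R, scale = R/||x|| = 6/9.741464 = 0.615924, proj(x) = scale * x
proj(x) = [4.92037, -3.433653]
Step 3: Dot product.
a^T * proj(x) = 3*4.92037 + 0*(-3.433653) = 14.7611


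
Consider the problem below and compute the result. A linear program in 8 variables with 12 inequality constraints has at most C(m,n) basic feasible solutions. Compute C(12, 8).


Each vertex corresponds to some choice of n active constraints out of m, so the number of vertices is at most C(m, n) = m! / (n!(m-n)!).
m = 12, n = 8
Numerator: 12 * 11 * 10 * 9 * 8 * 7 * 6 * 5
Denominator: 8! = 40320
C(12, 8) = 495


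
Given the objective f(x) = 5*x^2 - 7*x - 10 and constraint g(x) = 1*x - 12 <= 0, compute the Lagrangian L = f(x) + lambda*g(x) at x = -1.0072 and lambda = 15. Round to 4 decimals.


Step 1: Evaluate f(x).
f(-1.0072) = 5*(-1.0072)^2 - 7*(-1.0072) - 10 = 2.1227
Step 2: Evaluate g(x).
g(-1.0072) = 1*-1.0072 - 12 = -13.0072
Step 3: Compute Lagrangian.
L = 2.1227 + 15*-13.0072 = -192.9853


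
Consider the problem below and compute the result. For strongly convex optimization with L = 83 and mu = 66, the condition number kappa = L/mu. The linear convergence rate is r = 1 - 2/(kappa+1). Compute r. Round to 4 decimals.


Step 1: Compute the condition number.
kappa = L/mu = 83/66 = 1.2576
Step 2: Compute the convergence rate.
r = 1 - 2/(kappa + 1) = 1 - 2*mu/(L + mu) = (L - mu)/(L + mu) = 17/149 = 0.1141


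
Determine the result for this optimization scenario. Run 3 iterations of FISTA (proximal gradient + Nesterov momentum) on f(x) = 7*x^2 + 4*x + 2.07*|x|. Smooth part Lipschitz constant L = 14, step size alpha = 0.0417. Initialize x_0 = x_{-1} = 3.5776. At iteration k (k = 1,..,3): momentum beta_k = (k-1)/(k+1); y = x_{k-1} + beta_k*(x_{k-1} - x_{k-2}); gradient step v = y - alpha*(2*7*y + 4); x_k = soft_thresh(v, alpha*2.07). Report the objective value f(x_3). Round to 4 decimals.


FISTA on f(x) = 7*x^2 + 4*x + 2.07*|x|
L = 14, alpha = 0.0417
Iteration 1: beta = 0.0, y = 3.5776 + 0.0*(3.5776 - 3.5776) = 3.5776
  grad(y) = 54.0864, v = y - alpha*grad = 1.3222
  prox(v) = soft_thresh(1.3222, 0.0863) = 1.2359
Iteration 2: beta = 0.3333, y = 1.2359 + 0.3333*(1.2359 - 3.5776) = 0.4553
  grad(y) = 10.3743, v = y - alpha*grad = 0.0227
  prox(v) = soft_thresh(0.0227, 0.0863) = 0.0
Iteration 3: beta = 0.5, y = 0.0 + 0.5*(0.0 - 1.2359) = -0.6179
  grad(y) = -4.6511, v = y - alpha*grad = -0.424
  prox(v) = soft_thresh(-0.424, 0.0863) = -0.3377
f(x_3) = 7*(-0.3377)^2 + 4*(-0.3377) + 2.07*|-0.3377| = 0.1464


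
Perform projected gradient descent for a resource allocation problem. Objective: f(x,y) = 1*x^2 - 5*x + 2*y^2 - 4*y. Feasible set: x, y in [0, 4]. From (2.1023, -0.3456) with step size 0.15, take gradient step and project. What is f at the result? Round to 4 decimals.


Step 1: Compute gradient at (2.1023, -0.3456).
grad_x = 2*1*2.1023 - 5 = -0.7954
grad_y = 2*2*-0.3456 - 4 = -5.3824
Step 2: Gradient step.
x_raw = 2.1023 - 0.15*-0.7954 = 2.2216
y_raw = -0.3456 - 0.15*-5.3824 = 0.4618
Step 3: Project onto [0, 4].
x_proj = clip(2.2216) = 2.2216
y_proj = clip(0.4618) = 0.4618
Step 4: Evaluate f.
f(2.2216, 0.4618) = -7.5931


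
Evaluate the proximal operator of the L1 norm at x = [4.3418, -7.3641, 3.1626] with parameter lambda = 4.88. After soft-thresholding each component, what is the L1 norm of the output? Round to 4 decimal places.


Soft-thresholding with lambda = 4.88:
prox(4.3418) = sign(4.3418)*max(|4.3418| - 4.88, 0) = 0.0
prox(-7.3641) = sign(-7.3641)*max(|-7.3641| - 4.88, 0) = -2.4841
prox(3.1626) = sign(3.1626)*max(|3.1626| - 4.88, 0) = 0.0
prox(x) = [0.0, -2.4841, 0.0]
||prox(x)||_1 = 0.0 + 2.4841 + 0.0 = 2.4841


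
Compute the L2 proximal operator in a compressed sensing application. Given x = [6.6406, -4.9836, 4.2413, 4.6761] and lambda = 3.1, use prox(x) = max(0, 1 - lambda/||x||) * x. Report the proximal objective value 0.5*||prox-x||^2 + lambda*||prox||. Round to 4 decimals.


Step 1: Compute ||x||.
||x|| = 10.4302
Step 2: Compute scaling factor.
scale = max(0, 1 - 3.1/10.4302) = 0.7028
Step 3: prox(x) = [4.6669, -3.5024, 2.9807, 3.2863]
||prox(x)|| = 7.3302
Step 4: Proximal objective.
0.5*||prox-x||^2 = 4.805
lambda*||prox|| = 22.7236
Total = 27.5285


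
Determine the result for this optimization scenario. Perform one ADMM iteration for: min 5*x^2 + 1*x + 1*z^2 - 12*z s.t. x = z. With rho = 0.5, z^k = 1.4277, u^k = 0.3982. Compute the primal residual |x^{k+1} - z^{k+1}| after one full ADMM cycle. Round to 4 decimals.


ADMM iteration with rho = 0.5, z^k = 1.4277, u^k = 0.3982
Step 1: x-update.
Minimize 5*x^2 + 1*x + (0.5/2)*(x - 1.4277 + 0.3982)^2
FOC: (2*5 + 0.5)*x = -1 + 0.5*(1.4277 - 0.3982)
x^{k+1} = -0.0462
Step 2: z-update.
Minimize 1*z^2 - 12*z + (0.5/2)*(-0.0462 - z + 0.3982)^2
FOC: (2*1 + 0.5)*z = 12 + 0.5*(-0.0462 + 0.3982)
z^{k+1} = 4.8704
Step 3: u-update.
u^{k+1} = 0.3982 - 0.0462 - 4.8704 = -4.5184
Step 4: Primal residual = |-0.0462 - 4.8704| = 4.9166


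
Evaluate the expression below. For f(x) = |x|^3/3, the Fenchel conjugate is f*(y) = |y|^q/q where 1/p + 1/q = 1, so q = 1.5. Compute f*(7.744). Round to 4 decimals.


The conjugate exponent q satisfies 1/p + 1/q = 1.
p = 3, so q = 3/(3 - 1) = 1.5
|y|^q = 7.744^1.5 = 21.55
f*(7.744) = 21.55 / 1.5 = 14.3667


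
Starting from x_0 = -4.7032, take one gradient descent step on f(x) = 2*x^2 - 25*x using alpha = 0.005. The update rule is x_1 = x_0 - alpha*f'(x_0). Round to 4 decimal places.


We compute the gradient at x_0 and apply the update.
f'(x) = 4*x - 25
f'(-4.7032) = 4*-4.7032 - 25 = -43.8128
x_1 = -4.7032 - 0.005*-43.8128 = -4.4841


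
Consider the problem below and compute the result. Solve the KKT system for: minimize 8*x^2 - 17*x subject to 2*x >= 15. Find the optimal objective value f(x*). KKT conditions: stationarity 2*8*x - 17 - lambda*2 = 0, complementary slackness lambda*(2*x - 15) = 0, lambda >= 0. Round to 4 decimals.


Step 1: Try lambda = 0 (constraint inactive).
x_unc = 17/(2*8) = 1.0625
Check: 2*1.0625 = 2.125 < 15 -- violated!
Step 2: Constraint must be active: 2*x = 15
x* = 15/2 = 7.5
lambda = (2*8*7.5 - 17)/2 = 51.5
Step 3: Compute optimal value.
f(x*) = 8*7.5^2 - 17*7.5 = 322.5


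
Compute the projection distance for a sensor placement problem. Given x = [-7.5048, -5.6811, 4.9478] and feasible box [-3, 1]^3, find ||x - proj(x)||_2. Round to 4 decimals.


Project each component onto [-3, 1].
clip(-7.5048) = -3.0, clip(-5.6811) = -3.0, clip(4.9478) = 1.0
Projection = [-3.0, -3.0, 1.0]
Squared diffs: [20.2932, 7.1883, 15.5851]
Distance = sqrt(43.0666) = 6.5625


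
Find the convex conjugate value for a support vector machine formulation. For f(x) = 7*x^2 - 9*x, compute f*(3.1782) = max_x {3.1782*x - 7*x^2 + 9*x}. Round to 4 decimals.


f*(y) = sup_x {y*x - a*x^2 - b*x} = sup_x {(y-b)*x - a*x^2}
FOC: (y - b) - 2a*x = 0 => x* = (y - b)/(2a)
x* = (3.1782 + 9)/(2*7) = 0.8699
f*(3.1782) = (y-b)^2/(4a) = (3.1782 + 9)^2/(4*7)
= 148.3086/28 = 5.2967


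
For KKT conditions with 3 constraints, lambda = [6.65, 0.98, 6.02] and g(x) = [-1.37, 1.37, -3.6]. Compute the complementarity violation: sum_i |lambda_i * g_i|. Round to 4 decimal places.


KKT complementary slackness check:
lambda_1 * g_1 = 6.65 * -1.37 = -9.1105
lambda_2 * g_2 = 0.98 * 1.37 = 1.3426
lambda_3 * g_3 = 6.02 * -3.6 = -21.672
Total violation = 9.1105 + 1.3426 + 21.672 = 32.1251


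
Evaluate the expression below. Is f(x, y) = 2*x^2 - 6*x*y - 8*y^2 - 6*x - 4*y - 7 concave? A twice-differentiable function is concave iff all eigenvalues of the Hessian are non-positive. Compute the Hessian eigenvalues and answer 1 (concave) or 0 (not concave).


The Hessian of f(x,y) = 2*x^2 - 6*x*y - 8*y^2 - 6*x - 4*y - 7 is:
H = [[4, -6], [-6, -16]]
Trace = 4 - 16 = -12
Determinant = 4*-16 - (-6)^2 = -100
Discriminant = (-12)^2 - 4*-100 = 544.0
Eigenvalues: lambda_1 = -17.6619, lambda_2 = 5.6619
The function is not concave.

0


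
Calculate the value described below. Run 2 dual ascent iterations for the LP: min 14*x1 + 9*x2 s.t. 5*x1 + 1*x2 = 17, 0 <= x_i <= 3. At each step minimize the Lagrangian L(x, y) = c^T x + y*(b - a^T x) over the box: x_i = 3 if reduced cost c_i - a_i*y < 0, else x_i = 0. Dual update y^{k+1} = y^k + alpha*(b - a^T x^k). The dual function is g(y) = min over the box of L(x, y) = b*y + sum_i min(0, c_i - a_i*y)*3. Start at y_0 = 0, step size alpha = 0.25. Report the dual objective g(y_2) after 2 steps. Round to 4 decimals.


Dual ascent for LP: min 14*x1 + 9*x2, 5*x1 + 1*x2 = 17, 0 <= x_i <= 3
Step 1: y^k = 0.0, reduced costs: (14.0, 9.0)
  x^k = (0.0, 0.0), subgradient = b - a^T x = 17.0
  y^{k+1} = 0.0 + 0.25*17.0 = 4.25
Step 2: y^k = 4.25, reduced costs: (-7.25, 4.75)
  x^k = (3.0, 0.0), subgradient = b - a^T x = 2.0
  y^{k+1} = 4.25 + 0.25*2.0 = 4.75
Dual objective at y_2 = 4.75: reduced costs (-9.75, 4.25), box minimizer x = (3.0, 0.0)
g(y_2) = b*y + (c1 - a1*y)*x1 + (c2 - a2*y)*x2 = 17*4.75 + (-9.75)*3.0 + 4.25*0.0 = 80.75 - 29.25 + 0.0 = 51.5


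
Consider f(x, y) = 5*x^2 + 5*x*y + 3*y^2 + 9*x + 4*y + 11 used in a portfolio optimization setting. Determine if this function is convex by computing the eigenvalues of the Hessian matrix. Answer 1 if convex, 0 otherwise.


The Hessian of f(x,y) = 5*x^2 + 5*x*y + 3*y^2 + 9*x + 4*y + 11 is:
H = [[10, 5], [5, 6]]
Trace = 10 + 6 = 16
Determinant = 10*6 - (5)^2 = 35
Discriminant = (16)^2 - 4*35 = 116.0
Eigenvalues: lambda_1 = 2.6148, lambda_2 = 13.3852
The function is convex.

1


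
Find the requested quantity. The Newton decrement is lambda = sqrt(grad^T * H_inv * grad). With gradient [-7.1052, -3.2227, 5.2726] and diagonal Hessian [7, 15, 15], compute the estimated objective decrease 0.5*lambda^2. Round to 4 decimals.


Step 1: H is diagonal, so H^(-1) * g = [-1.015, -0.2148, 0.3515].
Step 2: g^T H^(-1) g = sum_i g_i^2 / H_ii
  = (-7.1052)^2/7 + (-3.2227)^2/15 + (5.2726)^2/15
  = 7.212 + 0.6924 + 1.8534 = 9.7577
Step 3: Objective decrease = 0.5 * g^T H^(-1) g = 4.8789


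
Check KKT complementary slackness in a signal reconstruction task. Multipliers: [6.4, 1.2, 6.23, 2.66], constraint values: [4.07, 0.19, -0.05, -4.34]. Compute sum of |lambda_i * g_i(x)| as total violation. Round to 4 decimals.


KKT complementary slackness check:
lambda_1 * g_1 = 6.4 * 4.07 = 26.048
lambda_2 * g_2 = 1.2 * 0.19 = 0.228
lambda_3 * g_3 = 6.23 * -0.05 = -0.3115
lambda_4 * g_4 = 2.66 * -4.34 = -11.5444
Total violation = 26.048 + 0.228 + 0.3115 + 11.5444 = 38.1319


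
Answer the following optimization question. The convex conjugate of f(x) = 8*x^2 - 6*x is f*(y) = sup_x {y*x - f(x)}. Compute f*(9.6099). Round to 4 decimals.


f*(y) = sup_x {y*x - a*x^2 - b*x} = sup_x {(y-b)*x - a*x^2}
FOC: (y - b) - 2a*x = 0 => x* = (y - b)/(2a)
x* = (9.6099 + 6)/(2*8) = 0.9756
f*(9.6099) = (y-b)^2/(4a) = (9.6099 + 6)^2/(4*8)
= 243.669/32 = 7.6147


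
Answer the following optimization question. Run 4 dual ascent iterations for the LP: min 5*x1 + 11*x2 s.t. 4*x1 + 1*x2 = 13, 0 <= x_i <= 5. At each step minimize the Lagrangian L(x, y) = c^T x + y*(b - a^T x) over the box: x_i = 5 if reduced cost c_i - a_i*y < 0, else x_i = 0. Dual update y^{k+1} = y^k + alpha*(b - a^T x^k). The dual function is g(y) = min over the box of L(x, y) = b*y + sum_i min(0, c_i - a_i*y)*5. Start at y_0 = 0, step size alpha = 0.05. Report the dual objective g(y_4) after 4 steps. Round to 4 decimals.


Dual ascent for LP: min 5*x1 + 11*x2, 4*x1 + 1*x2 = 13, 0 <= x_i <= 5
Step 1: y^k = 0.0, reduced costs: (5.0, 11.0)
  x^k = (0.0, 0.0), subgradient = b - a^T x = 13.0
  y^{k+1} = 0.0 + 0.05*13.0 = 0.65
Step 2: y^k = 0.65, reduced costs: (2.4, 10.35)
  x^k = (0.0, 0.0), subgradient = b - a^T x = 13.0
  y^{k+1} = 0.65 + 0.05*13.0 = 1.3
Step 3: y^k = 1.3, reduced costs: (-0.2, 9.7)
  x^k = (5.0, 0.0), subgradient = b - a^T x = -7.0
  y^{k+1} = 1.3 + 0.05*-7.0 = 0.95
Step 4: y^k = 0.95, reduced costs: (1.2, 10.05)
  x^k = (0.0, 0.0), subgradient = b - a^T x = 13.0
  y^{k+1} = 0.95 + 0.05*13.0 = 1.6
Dual objective at y_4 = 1.6: reduced costs (-1.4, 9.4), box minimizer x = (5.0, 0.0)
g(y_4) = b*y + (c1 - a1*y)*x1 + (c2 - a2*y)*x2 = 13*1.6 + (-1.4)*5.0 + 9.4*0.0 = 20.8 - 7.0 + 0.0 = 13.8


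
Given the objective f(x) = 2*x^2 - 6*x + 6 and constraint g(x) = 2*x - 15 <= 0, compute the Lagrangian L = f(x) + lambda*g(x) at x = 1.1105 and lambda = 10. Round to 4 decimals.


Step 1: Evaluate f(x).
f(1.1105) = 2*1.1105^2 - 6*1.1105 + 6 = 1.8034
Step 2: Evaluate g(x).
g(1.1105) = 2*1.1105 - 15 = -12.779
Step 3: Compute Lagrangian.
L = 1.8034 + 10*-12.779 = -125.9866


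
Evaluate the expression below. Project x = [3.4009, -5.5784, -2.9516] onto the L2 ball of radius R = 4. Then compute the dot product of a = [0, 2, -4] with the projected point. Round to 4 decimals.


Step 1: Compute ||x|| (intermediates to 6 decimals).
||x|| = sqrt(3.4009^2 + (-5.5784)^2 + (-2.9516)^2) = 7.169143
Step 2: Project.
Since ||x|| > R, scale = R/||x|| = 4/7.169143 = 0.557947, proj(x) = scale * x
proj(x) = [1.897522, -3.112452, -1.646836]
Step 3: Dot product.
a^T * proj(x) = 0*1.897522 + 2*(-3.112452) - 4*(-1.646836) = 0.3624


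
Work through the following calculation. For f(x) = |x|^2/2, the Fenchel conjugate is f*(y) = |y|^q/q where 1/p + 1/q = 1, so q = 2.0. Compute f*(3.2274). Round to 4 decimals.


The conjugate exponent q satisfies 1/p + 1/q = 1.
p = 2, so q = 2/(2 - 1) = 2.0
|y|^q = 3.2274^2.0 = 10.4161
f*(3.2274) = 10.4161 / 2.0 = 5.2081


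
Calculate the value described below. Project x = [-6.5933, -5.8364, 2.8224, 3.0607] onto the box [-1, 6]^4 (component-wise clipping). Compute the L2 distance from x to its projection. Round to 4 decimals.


Project each component onto [-1, 6].
clip(-6.5933) = -1.0, clip(-5.8364) = -1.0, clip(2.8224) = 2.8224, clip(3.0607) = 3.0607
Projection = [-1.0, -1.0, 2.8224, 3.0607]
Squared diffs: [31.285, 23.3908, 0.0, 0.0]
Distance = sqrt(54.6758) = 7.3943


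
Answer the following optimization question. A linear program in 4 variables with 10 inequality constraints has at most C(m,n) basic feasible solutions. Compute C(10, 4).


Each vertex corresponds to some choice of n active constraints out of m, so the number of vertices is at most C(m, n) = m! / (n!(m-n)!).
m = 10, n = 4
Numerator: 10 * 9 * 8 * 7
Denominator: 4! = 24
C(10, 4) = 210


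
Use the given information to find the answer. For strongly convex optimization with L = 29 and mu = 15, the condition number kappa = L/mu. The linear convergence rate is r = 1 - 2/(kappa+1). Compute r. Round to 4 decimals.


Step 1: Compute the condition number.
kappa = L/mu = 29/15 = 1.9333
Step 2: Compute the convergence rate.
r = 1 - 2/(kappa + 1) = 1 - 2*mu/(L + mu) = (L - mu)/(L + mu) = 14/44 = 0.3182


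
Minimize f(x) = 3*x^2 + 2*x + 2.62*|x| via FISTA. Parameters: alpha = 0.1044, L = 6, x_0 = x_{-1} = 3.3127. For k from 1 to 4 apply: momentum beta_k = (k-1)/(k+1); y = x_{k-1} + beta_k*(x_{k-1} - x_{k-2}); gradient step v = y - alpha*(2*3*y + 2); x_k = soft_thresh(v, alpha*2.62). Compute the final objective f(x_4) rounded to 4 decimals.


FISTA on f(x) = 3*x^2 + 2*x + 2.62*|x|
L = 6, alpha = 0.1044
Iteration 1: beta = 0.0, y = 3.3127 + 0.0*(3.3127 - 3.3127) = 3.3127
  grad(y) = 21.8762, v = y - alpha*grad = 1.0288
  prox(v) = soft_thresh(1.0288, 0.2735) = 0.7553
Iteration 2: beta = 0.3333, y = 0.7553 + 0.3333*(0.7553 - 3.3127) = -0.0972
  grad(y) = 1.417, v = y - alpha*grad = -0.2451
  prox(v) = soft_thresh(-0.2451, 0.2735) = 0.0
Iteration 3: beta = 0.5, y = 0.0 + 0.5*(0.0 - 0.7553) = -0.3776
  grad(y) = -0.2659, v = y - alpha*grad = -0.3499
  prox(v) = soft_thresh(-0.3499, 0.2735) = -0.0764
Iteration 4: beta = 0.6, y = -0.0764 + 0.6*(-0.0764 - 0.0) = -0.1222
  grad(y) = 1.2669, v = y - alpha*grad = -0.2544
  prox(v) = soft_thresh(-0.2544, 0.2735) = 0.0
f(x_4) = 3*0.0^2 + 2*0.0 + 2.62*|0.0| = 0.0


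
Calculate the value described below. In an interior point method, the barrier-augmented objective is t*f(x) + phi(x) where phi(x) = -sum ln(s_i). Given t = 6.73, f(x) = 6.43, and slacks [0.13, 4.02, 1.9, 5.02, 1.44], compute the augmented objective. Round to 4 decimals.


Step 1: Compute log-barrier.
ln values: [-2.0402, 1.3913, 0.6419, 1.6134, 0.3646]
phi = -(-2.0402 + 1.3913 + 0.6419 + 1.6134 + 0.3646) = -1.971
Step 2: Compute augmented objective.
t*f(x) = 6.73*6.43 = 43.2739
Total = 43.2739 - 1.971 = 41.3029


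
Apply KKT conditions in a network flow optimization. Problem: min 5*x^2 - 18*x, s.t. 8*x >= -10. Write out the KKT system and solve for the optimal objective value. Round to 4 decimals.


Step 1: Try lambda = 0 (constraint inactive).
Stationarity: 2*5*x - 18 = 0
x* = 18/(2*5) = 1.8
Check constraint: 8*1.8 = 14.4 >= -10 -- satisfied.
Step 2: Compute optimal value.
f(x*) = 5*1.8^2 - 18*1.8 = -16.2


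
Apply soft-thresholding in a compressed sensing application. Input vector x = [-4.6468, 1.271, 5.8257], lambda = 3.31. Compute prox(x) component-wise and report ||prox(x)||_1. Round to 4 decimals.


Soft-thresholding with lambda = 3.31:
prox(-4.6468) = sign(-4.6468)*max(|-4.6468| - 3.31, 0) = -1.3368
prox(1.271) = sign(1.271)*max(|1.271| - 3.31, 0) = 0.0
prox(5.8257) = sign(5.8257)*max(|5.8257| - 3.31, 0) = 2.5157
prox(x) = [-1.3368, 0.0, 2.5157]
||prox(x)||_1 = 1.3368 + 0.0 + 2.5157 = 3.8525


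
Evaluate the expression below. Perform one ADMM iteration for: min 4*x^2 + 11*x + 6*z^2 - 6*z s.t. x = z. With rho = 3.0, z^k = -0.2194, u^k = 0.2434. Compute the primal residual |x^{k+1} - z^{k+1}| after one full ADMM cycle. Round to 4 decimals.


ADMM iteration with rho = 3.0, z^k = -0.2194, u^k = 0.2434
Step 1: x-update.
Minimize 4*x^2 + 11*x + (3.0/2)*(x + 0.2194 + 0.2434)^2
FOC: (2*4 + 3.0)*x = -11 + 3.0*(-0.2194 - 0.2434)
x^{k+1} = -1.1262
Step 2: z-update.
Minimize 6*z^2 - 6*z + (3.0/2)*(-1.1262 - z + 0.2434)^2
FOC: (2*6 + 3.0)*z = 6 + 3.0*(-1.1262 + 0.2434)
z^{k+1} = 0.2234
Step 3: u-update.
u^{k+1} = 0.2434 - 1.1262 - 0.2234 = -1.1063
Step 4: Primal residual = |-1.1262 - 0.2234| = 1.3497


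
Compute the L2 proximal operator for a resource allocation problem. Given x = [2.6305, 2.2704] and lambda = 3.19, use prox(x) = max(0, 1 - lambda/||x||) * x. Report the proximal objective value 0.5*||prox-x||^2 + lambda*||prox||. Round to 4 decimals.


Step 1: Compute ||x||.
||x|| = 3.4748
Step 2: Compute scaling factor.
scale = max(0, 1 - 3.19/3.4748) = 0.082
Step 3: prox(x) = [0.2156, 0.1861]
||prox(x)|| = 0.2848
Step 4: Proximal objective.
0.5*||prox-x||^2 = 5.0881
lambda*||prox|| = 0.9085
Total = 5.9966


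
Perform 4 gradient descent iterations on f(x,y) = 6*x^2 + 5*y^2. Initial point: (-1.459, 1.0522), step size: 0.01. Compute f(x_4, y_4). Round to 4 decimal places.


Gradient descent on f(x,y) = 6*x^2 + 5*y^2.
Starting point: (-1.459, 1.0522), alpha = 0.01
Step 1: grad_x = 2*6*-1.459 = -17.508, grad_y = 2*5*1.0522 = 10.522
  x_1 = -1.459 - 0.01*-17.508 = -1.2839
  y_1 = 1.0522 - 0.01*10.522 = 0.947
Step 2: grad_x = 2*6*-1.2839 = -15.407, grad_y = 2*5*0.947 = 9.4698
  x_2 = -1.2839 - 0.01*-15.407 = -1.1298
  y_2 = 0.947 - 0.01*9.4698 = 0.8523
Step 3: grad_x = 2*6*-1.1298 = -13.5582, grad_y = 2*5*0.8523 = 8.5228
  x_3 = -1.1298 - 0.01*-13.5582 = -0.9943
  y_3 = 0.8523 - 0.01*8.5228 = 0.7671
Step 4: grad_x = 2*6*-0.9943 = -11.9312, grad_y = 2*5*0.7671 = 7.6705
  x_4 = -0.9943 - 0.01*-11.9312 = -0.875
  y_4 = 0.7671 - 0.01*7.6705 = 0.6903
f(-0.875, 0.6903) = 6*(-0.875)^2 + 5*0.6903^2 = 6.9762


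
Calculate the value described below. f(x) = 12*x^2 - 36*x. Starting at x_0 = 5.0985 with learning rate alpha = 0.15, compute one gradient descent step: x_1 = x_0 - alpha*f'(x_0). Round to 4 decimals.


We compute the gradient at x_0 and apply the update.
f'(x) = 24*x - 36
f'(5.0985) = 24*5.0985 - 36 = 86.364
x_1 = 5.0985 - 0.15*86.364 = -7.8561


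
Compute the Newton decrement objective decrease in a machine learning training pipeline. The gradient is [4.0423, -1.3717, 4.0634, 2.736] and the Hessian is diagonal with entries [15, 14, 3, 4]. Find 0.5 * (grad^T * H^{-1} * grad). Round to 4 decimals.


Step 1: H is diagonal, so H^(-1) * g = [0.2695, -0.098, 1.3545, 0.684].
Step 2: g^T H^(-1) g = sum_i g_i^2 / H_ii
  = (4.0423)^2/15 + (-1.3717)^2/14 + (4.0634)^2/3 + (2.736)^2/4
  = 1.0893 + 0.1344 + 5.5037 + 1.8714 = 8.5989
Step 3: Objective decrease = 0.5 * g^T H^(-1) g = 4.2995
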